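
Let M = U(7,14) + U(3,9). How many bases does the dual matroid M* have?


(M1+M2)* = M1* + M2*.
M1* = U(7,14), bases: C(14,7) = 3432.
M2* = U(6,9), bases: C(9,6) = 84.
|B(M*)| = 3432 * 84 = 288288.

288288


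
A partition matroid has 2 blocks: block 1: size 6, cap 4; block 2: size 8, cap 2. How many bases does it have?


A basis picks exactly ci elements from block i.
Number of bases = product of C(|Si|, ci).
= C(6,4) * C(8,2)
= 15 * 28
= 420.

420


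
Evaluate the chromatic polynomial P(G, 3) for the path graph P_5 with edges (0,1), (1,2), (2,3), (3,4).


P(P_5, k) = k * (k-1)^(4).
P(3) = 3 * 2^4 = 3 * 16 = 48.

48


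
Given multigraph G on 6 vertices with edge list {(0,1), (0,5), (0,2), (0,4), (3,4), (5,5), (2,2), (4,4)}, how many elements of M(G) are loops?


In a graphic matroid, a loop is a self-loop edge (u,u) with rank 0.
Examining all 8 edges for self-loops...
Self-loops found: (5,5), (2,2), (4,4)
Number of loops = 3.

3


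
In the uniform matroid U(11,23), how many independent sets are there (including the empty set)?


Independent sets of U(11,23) are all subsets of size <= 11.
Count = (23 choose 0) + (23 choose 1) + (23 choose 2) + (23 choose 3) + (23 choose 4) + (23 choose 5) + (23 choose 6) + (23 choose 7) + (23 choose 8) + (23 choose 9) + (23 choose 10) + (23 choose 11)
     = 1 + 23 + 253 + 1771 + 8855 + 33649 + 100947 + 245157 + 490314 + 817190 + 1144066 + 1352078
     = 4194304.

4194304


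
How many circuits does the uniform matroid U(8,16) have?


In U(8,16), circuits are the (9)-element subsets.
Any set of 9 elements is dependent, and removing any one element gives
an independent set of size 8, so it is a minimal dependent set.
Number of circuits = C(16,9) = 16! / (9! * 7!) = 11440.

11440


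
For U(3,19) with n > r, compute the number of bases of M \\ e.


Deleting e from U(3,19) gives U(3,18) since n > r.
Bases of U(3,18) = C(18,3) = (18 * 17 * 16) / (1 * 2 * 3) = 816.

816


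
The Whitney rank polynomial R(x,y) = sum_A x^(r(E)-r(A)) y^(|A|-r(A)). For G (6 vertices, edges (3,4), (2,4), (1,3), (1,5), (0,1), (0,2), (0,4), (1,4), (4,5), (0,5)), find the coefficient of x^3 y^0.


R(x,y) = sum over A in 2^E of x^(r(E)-r(A)) * y^(|A|-r(A)).
G has 6 vertices, 10 edges. r(E) = 5.
Enumerate all 2^10 = 1024 subsets.
Count subsets with r(E)-r(A)=3 and |A|-r(A)=0: 45.

45


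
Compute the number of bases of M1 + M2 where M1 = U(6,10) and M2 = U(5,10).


Bases of a direct sum M1 + M2: |B| = |B(M1)| * |B(M2)|.
|B(U(6,10))| = C(10,6) = 210.
|B(U(5,10))| = C(10,5) = 252.
Total bases = 210 * 252 = 52920.

52920


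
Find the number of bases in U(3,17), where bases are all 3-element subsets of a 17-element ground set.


Bases of U(3,17) are all 3-element subsets of the 17-element ground set.
Number of bases = C(17,3).
C(17,3) = (17 * 16 * 15) / (1 * 2 * 3) = 680.

680


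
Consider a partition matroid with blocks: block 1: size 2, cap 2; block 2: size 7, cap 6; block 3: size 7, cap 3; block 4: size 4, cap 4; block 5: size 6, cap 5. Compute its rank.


Rank of a partition matroid = sum of min(|Si|, ci) for each block.
= min(2,2) + min(7,6) + min(7,3) + min(4,4) + min(6,5)
= 2 + 6 + 3 + 4 + 5
= 20.

20


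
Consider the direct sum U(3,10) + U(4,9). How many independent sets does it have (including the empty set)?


For a direct sum, |I(M1+M2)| = |I(M1)| * |I(M2)|.
|I(U(3,10))| = sum C(10,k) for k=0..3 = 176.
|I(U(4,9))| = sum C(9,k) for k=0..4 = 256.
Total = 176 * 256 = 45056.

45056


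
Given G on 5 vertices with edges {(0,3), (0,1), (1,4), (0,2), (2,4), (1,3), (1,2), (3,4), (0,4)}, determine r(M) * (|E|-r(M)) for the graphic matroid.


r(M) = |V| - c = 5 - 1 = 4.
nullity = |E| - r(M) = 9 - 4 = 5.
Product = 4 * 5 = 20.

20


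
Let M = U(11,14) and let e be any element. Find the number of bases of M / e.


Contracting e from U(11,14) gives U(10,13).
Bases of U(10,13) = C(13,10) = 286.

286


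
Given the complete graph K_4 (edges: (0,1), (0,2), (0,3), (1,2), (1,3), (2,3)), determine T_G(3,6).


T(K_4; x,y) = x^3 + 3x^2 + 4xy + 2x + y^3 + 3y^2 + 2y.
Substituting x=3, y=6:
= 27 + 27 + 72 + 6 + 216 + 108 + 12
= 468.

468


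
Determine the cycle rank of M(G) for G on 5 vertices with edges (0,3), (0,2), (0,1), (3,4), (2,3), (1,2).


Cycle rank (nullity) = |E| - r(M) = |E| - (|V| - c).
|E| = 6, |V| = 5, c = 1.
Nullity = 6 - (5 - 1) = 6 - 4 = 2.

2


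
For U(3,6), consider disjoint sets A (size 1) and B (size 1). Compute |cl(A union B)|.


|A union B| = 1 + 1 = 2 (disjoint).
In U(3,6), cl(S) = S if |S| < 3, else cl(S) = E.
Since 2 < 3, cl(A union B) = A union B.
|cl(A union B)| = 2.

2


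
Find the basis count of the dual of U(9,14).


The dual of U(r,n) is U(n-r, n) = U(5,14).
Bases of U(5,14) are all (5)-element subsets.
|B(M*)| = C(14,5) = 14! / (5! * 9!) = 2002.

2002


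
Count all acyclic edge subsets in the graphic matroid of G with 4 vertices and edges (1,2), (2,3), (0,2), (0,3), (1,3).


An independent set in a graphic matroid is an acyclic edge subset.
G has 4 vertices and 5 edges.
Enumerate all 2^5 = 32 subsets, checking for acyclicity.
Total independent sets = 24.

24


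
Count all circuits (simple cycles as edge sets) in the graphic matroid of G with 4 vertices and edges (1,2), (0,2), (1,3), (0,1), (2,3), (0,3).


A circuit in a graphic matroid = edge set of a simple cycle.
G has 4 vertices and 6 edges.
Enumerating all minimal edge subsets forming cycles...
Total circuits found: 7.

7


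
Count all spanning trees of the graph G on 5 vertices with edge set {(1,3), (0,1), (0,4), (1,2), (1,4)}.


By Kirchhoff's matrix tree theorem, the number of spanning trees equals
the determinant of any cofactor of the Laplacian matrix L.
G has 5 vertices and 5 edges.
Computing the (4 x 4) cofactor determinant gives 3.

3


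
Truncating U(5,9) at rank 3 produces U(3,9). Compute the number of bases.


Truncating U(5,9) to rank 3 gives U(3,9).
Bases of U(3,9) are all 3-element subsets of 9 elements.
Number of bases = C(9,3) = 9! / (3! * 6!) = 84.

84


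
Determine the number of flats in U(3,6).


Flats of U(3,6): every subset of size < 3 is a flat, plus E itself.
Count = C(6,0) + C(6,1) + C(6,2) + 1
     = 1 + 6 + 15 + 1
     = 23.

23


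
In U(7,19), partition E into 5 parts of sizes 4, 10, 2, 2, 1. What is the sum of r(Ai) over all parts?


r(Ai) = min(|Ai|, 7) for each part.
Sum = min(4,7) + min(10,7) + min(2,7) + min(2,7) + min(1,7)
    = 4 + 7 + 2 + 2 + 1
    = 16.

16


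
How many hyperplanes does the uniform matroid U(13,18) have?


Hyperplanes of U(13,18) are flats of rank 12.
In a uniform matroid, these are exactly the (12)-element subsets.
Count = (18 choose 12) = 18564.

18564


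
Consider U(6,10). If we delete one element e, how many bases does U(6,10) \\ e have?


Deleting e from U(6,10) gives U(6,9) since n > r.
Bases of U(6,9) = C(9,6) = 9! / (6! * 3!) = 84.

84


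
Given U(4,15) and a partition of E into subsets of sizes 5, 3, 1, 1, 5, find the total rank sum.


r(Ai) = min(|Ai|, 4) for each part.
Sum = min(5,4) + min(3,4) + min(1,4) + min(1,4) + min(5,4)
    = 4 + 3 + 1 + 1 + 4
    = 13.

13


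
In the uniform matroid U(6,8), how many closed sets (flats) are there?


Flats of U(6,8): every subset of size < 6 is a flat, plus E itself.
Count = (8 choose 0) + (8 choose 1) + (8 choose 2) + (8 choose 3) + (8 choose 4) + (8 choose 5) + 1
     = 1 + 8 + 28 + 56 + 70 + 56 + 1
     = 220.

220


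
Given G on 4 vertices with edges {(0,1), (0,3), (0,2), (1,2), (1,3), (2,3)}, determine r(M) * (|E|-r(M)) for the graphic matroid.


r(M) = |V| - c = 4 - 1 = 3.
nullity = |E| - r(M) = 6 - 3 = 3.
Product = 3 * 3 = 9.

9


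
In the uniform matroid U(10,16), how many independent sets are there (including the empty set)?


Independent sets of U(10,16) are all subsets of size <= 10.
Count = (16 choose 0) + (16 choose 1) + (16 choose 2) + (16 choose 3) + (16 choose 4) + (16 choose 5) + (16 choose 6) + (16 choose 7) + (16 choose 8) + (16 choose 9) + (16 choose 10)
     = 1 + 16 + 120 + 560 + 1820 + 4368 + 8008 + 11440 + 12870 + 11440 + 8008
     = 58651.

58651


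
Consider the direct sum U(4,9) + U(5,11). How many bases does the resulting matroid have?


Bases of a direct sum M1 + M2: |B| = |B(M1)| * |B(M2)|.
|B(U(4,9))| = C(9,4) = 126.
|B(U(5,11))| = C(11,5) = 462.
Total bases = 126 * 462 = 58212.

58212


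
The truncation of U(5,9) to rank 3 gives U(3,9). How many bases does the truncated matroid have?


Truncating U(5,9) to rank 3 gives U(3,9).
Bases of U(3,9) are all 3-element subsets of 9 elements.
Number of bases = C(9,3) = (9 * 8 * 7) / (1 * 2 * 3) = 84.

84


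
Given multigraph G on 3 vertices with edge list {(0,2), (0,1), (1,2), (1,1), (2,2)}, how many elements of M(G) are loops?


In a graphic matroid, a loop is a self-loop edge (u,u) with rank 0.
Examining all 5 edges for self-loops...
Self-loops found: (1,1), (2,2)
Number of loops = 2.

2


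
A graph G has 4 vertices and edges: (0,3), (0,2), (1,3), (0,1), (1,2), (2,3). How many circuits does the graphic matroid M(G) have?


A circuit in a graphic matroid = edge set of a simple cycle.
G has 4 vertices and 6 edges.
Enumerating all minimal edge subsets forming cycles...
Total circuits found: 7.

7


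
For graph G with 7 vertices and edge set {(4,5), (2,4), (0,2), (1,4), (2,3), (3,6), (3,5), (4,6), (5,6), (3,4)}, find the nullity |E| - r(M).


Cycle rank (nullity) = |E| - r(M) = |E| - (|V| - c).
|E| = 10, |V| = 7, c = 1.
Nullity = 10 - (7 - 1) = 10 - 6 = 4.

4


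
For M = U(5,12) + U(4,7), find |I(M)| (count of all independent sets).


For a direct sum, |I(M1+M2)| = |I(M1)| * |I(M2)|.
|I(U(5,12))| = sum C(12,k) for k=0..5 = 1586.
|I(U(4,7))| = sum C(7,k) for k=0..4 = 99.
Total = 1586 * 99 = 157014.

157014


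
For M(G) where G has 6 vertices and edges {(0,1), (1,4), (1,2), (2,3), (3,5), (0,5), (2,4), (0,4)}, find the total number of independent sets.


An independent set in a graphic matroid is an acyclic edge subset.
G has 6 vertices and 8 edges.
Enumerate all 2^8 = 256 subsets, checking for acyclicity.
Total independent sets = 182.

182


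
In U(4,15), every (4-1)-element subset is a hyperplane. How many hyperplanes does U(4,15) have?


Hyperplanes of U(4,15) are flats of rank 3.
In a uniform matroid, these are exactly the (3)-element subsets.
Count = C(15,3) = 15! / (3! * 12!) = 455.

455


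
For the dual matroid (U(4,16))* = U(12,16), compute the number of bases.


The dual of U(r,n) is U(n-r, n) = U(12,16).
Bases of U(12,16) are all (12)-element subsets.
|B(M*)| = C(16,12) = 16! / (12! * 4!) = 1820.

1820


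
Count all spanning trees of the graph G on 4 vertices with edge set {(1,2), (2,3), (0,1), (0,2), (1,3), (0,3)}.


By Kirchhoff's matrix tree theorem, the number of spanning trees equals
the determinant of any cofactor of the Laplacian matrix L.
G has 4 vertices and 6 edges.
Computing the (3 x 3) cofactor determinant gives 16.

16


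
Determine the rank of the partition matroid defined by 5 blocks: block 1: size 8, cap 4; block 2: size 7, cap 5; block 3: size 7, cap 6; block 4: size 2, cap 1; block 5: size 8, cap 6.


Rank of a partition matroid = sum of min(|Si|, ci) for each block.
= min(8,4) + min(7,5) + min(7,6) + min(2,1) + min(8,6)
= 4 + 5 + 6 + 1 + 6
= 22.

22


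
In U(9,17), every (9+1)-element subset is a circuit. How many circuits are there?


In U(9,17), circuits are the (10)-element subsets.
Any set of 10 elements is dependent, and removing any one element gives
an independent set of size 9, so it is a minimal dependent set.
Number of circuits = (17 choose 10) = 19448.

19448


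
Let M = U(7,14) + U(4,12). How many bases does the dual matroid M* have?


(M1+M2)* = M1* + M2*.
M1* = U(7,14), bases: C(14,7) = 3432.
M2* = U(8,12), bases: C(12,8) = 495.
|B(M*)| = 3432 * 495 = 1698840.

1698840


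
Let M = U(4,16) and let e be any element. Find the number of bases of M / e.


Contracting e from U(4,16) gives U(3,15).
Bases of U(3,15) = (15 choose 3) = 455.

455


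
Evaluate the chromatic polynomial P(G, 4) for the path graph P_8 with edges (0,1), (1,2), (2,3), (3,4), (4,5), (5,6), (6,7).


P(P_8, k) = k * (k-1)^(7).
P(4) = 4 * 3^7 = 4 * 2187 = 8748.

8748


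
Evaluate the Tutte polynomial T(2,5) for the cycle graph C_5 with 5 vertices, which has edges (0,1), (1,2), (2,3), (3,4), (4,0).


T(C_5; x,y) = x + x^2 + ... + x^(4) + y.
T(2,5) = 2^1 + 2^2 + 2^3 + 2^4 + 5
= 2 + 4 + 8 + 16 + 5
= 35.

35


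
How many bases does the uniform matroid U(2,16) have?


Bases of U(2,16) are all 2-element subsets of the 16-element ground set.
Number of bases = C(16,2).
C(16,2) = (16 * 15) / (1 * 2) = 120.

120


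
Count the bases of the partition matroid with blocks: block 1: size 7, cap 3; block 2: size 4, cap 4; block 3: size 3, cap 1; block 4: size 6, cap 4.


A basis picks exactly ci elements from block i.
Number of bases = product of C(|Si|, ci).
= C(7,3) * C(4,4) * C(3,1) * C(6,4)
= 35 * 1 * 3 * 15
= 1575.

1575


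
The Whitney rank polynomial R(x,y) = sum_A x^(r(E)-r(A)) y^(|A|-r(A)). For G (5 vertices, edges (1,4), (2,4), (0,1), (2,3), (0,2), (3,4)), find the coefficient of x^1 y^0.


R(x,y) = sum over A in 2^E of x^(r(E)-r(A)) * y^(|A|-r(A)).
G has 5 vertices, 6 edges. r(E) = 4.
Enumerate all 2^6 = 64 subsets.
Count subsets with r(E)-r(A)=1 and |A|-r(A)=0: 19.

19


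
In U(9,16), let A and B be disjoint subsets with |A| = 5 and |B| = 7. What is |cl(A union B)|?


|A union B| = 5 + 7 = 12 (disjoint).
In U(9,16), cl(S) = S if |S| < 9, else cl(S) = E.
Since 12 >= 9, cl(A union B) = E.
|cl(A union B)| = 16.

16


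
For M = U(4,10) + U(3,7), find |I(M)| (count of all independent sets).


For a direct sum, |I(M1+M2)| = |I(M1)| * |I(M2)|.
|I(U(4,10))| = sum C(10,k) for k=0..4 = 386.
|I(U(3,7))| = sum C(7,k) for k=0..3 = 64.
Total = 386 * 64 = 24704.

24704


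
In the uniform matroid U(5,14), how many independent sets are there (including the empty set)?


Independent sets of U(5,14) are all subsets of size <= 5.
Count = C(14,0) + C(14,1) + C(14,2) + C(14,3) + C(14,4) + C(14,5)
     = 1 + 14 + 91 + 364 + 1001 + 2002
     = 3473.

3473


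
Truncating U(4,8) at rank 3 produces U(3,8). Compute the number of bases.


Truncating U(4,8) to rank 3 gives U(3,8).
Bases of U(3,8) are all 3-element subsets of 8 elements.
Number of bases = C(8,3) = 8! / (3! * 5!) = 56.

56


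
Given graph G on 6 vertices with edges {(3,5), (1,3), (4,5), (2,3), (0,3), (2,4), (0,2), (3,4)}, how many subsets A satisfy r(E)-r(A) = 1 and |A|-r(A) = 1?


R(x,y) = sum over A in 2^E of x^(r(E)-r(A)) * y^(|A|-r(A)).
G has 6 vertices, 8 edges. r(E) = 5.
Enumerate all 2^8 = 256 subsets.
Count subsets with r(E)-r(A)=1 and |A|-r(A)=1: 33.

33


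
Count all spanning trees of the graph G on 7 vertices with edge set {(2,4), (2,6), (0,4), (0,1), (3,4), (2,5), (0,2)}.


By Kirchhoff's matrix tree theorem, the number of spanning trees equals
the determinant of any cofactor of the Laplacian matrix L.
G has 7 vertices and 7 edges.
Computing the (6 x 6) cofactor determinant gives 3.

3


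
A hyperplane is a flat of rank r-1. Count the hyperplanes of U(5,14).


Hyperplanes of U(5,14) are flats of rank 4.
In a uniform matroid, these are exactly the (4)-element subsets.
Count = C(14,4) = 14! / (4! * 10!) = 1001.

1001


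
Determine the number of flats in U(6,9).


Flats of U(6,9): every subset of size < 6 is a flat, plus E itself.
Count = C(9,0) + C(9,1) + C(9,2) + C(9,3) + C(9,4) + C(9,5) + 1
     = 1 + 9 + 36 + 84 + 126 + 126 + 1
     = 383.

383


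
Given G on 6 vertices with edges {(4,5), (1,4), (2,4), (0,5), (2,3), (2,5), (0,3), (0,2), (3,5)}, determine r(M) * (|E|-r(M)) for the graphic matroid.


r(M) = |V| - c = 6 - 1 = 5.
nullity = |E| - r(M) = 9 - 5 = 4.
Product = 5 * 4 = 20.

20


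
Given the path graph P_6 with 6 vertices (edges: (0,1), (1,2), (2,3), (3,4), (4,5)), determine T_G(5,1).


A path on 6 vertices is a tree with 5 edges.
T(x,y) = x^(5) for any tree.
T(5,1) = 5^5 = 3125.

3125


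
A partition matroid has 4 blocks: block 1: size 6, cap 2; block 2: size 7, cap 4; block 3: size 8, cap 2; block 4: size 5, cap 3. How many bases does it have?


A basis picks exactly ci elements from block i.
Number of bases = product of C(|Si|, ci).
= C(6,2) * C(7,4) * C(8,2) * C(5,3)
= 15 * 35 * 28 * 10
= 147000.

147000


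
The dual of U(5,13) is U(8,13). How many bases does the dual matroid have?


The dual of U(r,n) is U(n-r, n) = U(8,13).
Bases of U(8,13) are all (8)-element subsets.
|B(M*)| = C(13,8) = 13! / (8! * 5!) = 1287.

1287


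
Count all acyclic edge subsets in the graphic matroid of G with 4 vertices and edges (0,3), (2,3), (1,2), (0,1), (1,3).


An independent set in a graphic matroid is an acyclic edge subset.
G has 4 vertices and 5 edges.
Enumerate all 2^5 = 32 subsets, checking for acyclicity.
Total independent sets = 24.

24


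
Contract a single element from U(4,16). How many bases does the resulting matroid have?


Contracting e from U(4,16) gives U(3,15).
Bases of U(3,15) = C(15,3) = (15 * 14 * 13) / (1 * 2 * 3) = 455.

455


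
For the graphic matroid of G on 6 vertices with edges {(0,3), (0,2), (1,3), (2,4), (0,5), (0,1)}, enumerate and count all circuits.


A circuit in a graphic matroid = edge set of a simple cycle.
G has 6 vertices and 6 edges.
Enumerating all minimal edge subsets forming cycles...
Total circuits found: 1.

1


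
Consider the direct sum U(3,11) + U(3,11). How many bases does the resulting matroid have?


Bases of a direct sum M1 + M2: |B| = |B(M1)| * |B(M2)|.
|B(U(3,11))| = C(11,3) = 165.
|B(U(3,11))| = C(11,3) = 165.
Total bases = 165 * 165 = 27225.

27225


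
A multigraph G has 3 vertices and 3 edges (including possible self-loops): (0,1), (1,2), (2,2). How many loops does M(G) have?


In a graphic matroid, a loop is a self-loop edge (u,u) with rank 0.
Examining all 3 edges for self-loops...
Self-loops found: (2,2)
Number of loops = 1.

1


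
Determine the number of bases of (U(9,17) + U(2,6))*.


(M1+M2)* = M1* + M2*.
M1* = U(8,17), bases: C(17,8) = 24310.
M2* = U(4,6), bases: C(6,4) = 15.
|B(M*)| = 24310 * 15 = 364650.

364650


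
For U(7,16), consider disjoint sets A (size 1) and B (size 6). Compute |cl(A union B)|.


|A union B| = 1 + 6 = 7 (disjoint).
In U(7,16), cl(S) = S if |S| < 7, else cl(S) = E.
Since 7 >= 7, cl(A union B) = E.
|cl(A union B)| = 16.

16


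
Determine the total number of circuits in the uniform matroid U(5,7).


In U(5,7), circuits are the (6)-element subsets.
Any set of 6 elements is dependent, and removing any one element gives
an independent set of size 5, so it is a minimal dependent set.
Number of circuits = C(7,6) = 7.

7


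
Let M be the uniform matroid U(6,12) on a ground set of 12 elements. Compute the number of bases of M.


Bases of U(6,12) are all 6-element subsets of the 12-element ground set.
Number of bases = C(12,6).
C(12,6) = 12! / (6! * 6!) = 924.

924


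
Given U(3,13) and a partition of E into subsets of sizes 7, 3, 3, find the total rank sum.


r(Ai) = min(|Ai|, 3) for each part.
Sum = min(7,3) + min(3,3) + min(3,3)
    = 3 + 3 + 3
    = 9.

9


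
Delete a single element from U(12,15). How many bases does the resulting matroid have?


Deleting e from U(12,15) gives U(12,14) since n > r.
Bases of U(12,14) = C(14,12) = 91.

91


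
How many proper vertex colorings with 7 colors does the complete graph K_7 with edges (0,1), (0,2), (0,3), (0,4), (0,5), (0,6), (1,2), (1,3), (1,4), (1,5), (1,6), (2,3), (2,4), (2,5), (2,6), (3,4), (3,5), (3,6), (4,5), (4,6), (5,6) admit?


P(K_7, k) = k(k-1)(k-2)...(k-6).
P(7) = (7) * (6) * (5) * (4) * (3) * (2) * (1) = 5040.

5040


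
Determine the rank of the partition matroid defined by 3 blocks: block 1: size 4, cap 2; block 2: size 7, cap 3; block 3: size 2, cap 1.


Rank of a partition matroid = sum of min(|Si|, ci) for each block.
= min(4,2) + min(7,3) + min(2,1)
= 2 + 3 + 1
= 6.

6


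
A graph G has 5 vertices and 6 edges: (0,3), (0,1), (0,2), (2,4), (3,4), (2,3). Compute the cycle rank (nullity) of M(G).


Cycle rank (nullity) = |E| - r(M) = |E| - (|V| - c).
|E| = 6, |V| = 5, c = 1.
Nullity = 6 - (5 - 1) = 6 - 4 = 2.

2


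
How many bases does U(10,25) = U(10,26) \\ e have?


Deleting e from U(10,26) gives U(10,25) since n > r.
Bases of U(10,25) = (25 choose 10) = 3268760.

3268760


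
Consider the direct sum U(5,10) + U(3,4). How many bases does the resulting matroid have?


Bases of a direct sum M1 + M2: |B| = |B(M1)| * |B(M2)|.
|B(U(5,10))| = C(10,5) = 252.
|B(U(3,4))| = C(4,3) = 4.
Total bases = 252 * 4 = 1008.

1008


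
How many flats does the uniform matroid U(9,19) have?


Flats of U(9,19): every subset of size < 9 is a flat, plus E itself.
Count = C(19,0) + C(19,1) + C(19,2) + C(19,3) + C(19,4) + C(19,5) + C(19,6) + C(19,7) + C(19,8) + 1
     = 1 + 19 + 171 + 969 + 3876 + 11628 + 27132 + 50388 + 75582 + 1
     = 169767.

169767


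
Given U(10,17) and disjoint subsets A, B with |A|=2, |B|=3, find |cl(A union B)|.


|A union B| = 2 + 3 = 5 (disjoint).
In U(10,17), cl(S) = S if |S| < 10, else cl(S) = E.
Since 5 < 10, cl(A union B) = A union B.
|cl(A union B)| = 5.

5


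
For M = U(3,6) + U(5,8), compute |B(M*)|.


(M1+M2)* = M1* + M2*.
M1* = U(3,6), bases: C(6,3) = 20.
M2* = U(3,8), bases: C(8,3) = 56.
|B(M*)| = 20 * 56 = 1120.

1120


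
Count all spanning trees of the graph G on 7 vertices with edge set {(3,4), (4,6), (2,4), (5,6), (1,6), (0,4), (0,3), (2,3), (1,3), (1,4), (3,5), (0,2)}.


By Kirchhoff's matrix tree theorem, the number of spanning trees equals
the determinant of any cofactor of the Laplacian matrix L.
G has 7 vertices and 12 edges.
Computing the (6 x 6) cofactor determinant gives 296.

296


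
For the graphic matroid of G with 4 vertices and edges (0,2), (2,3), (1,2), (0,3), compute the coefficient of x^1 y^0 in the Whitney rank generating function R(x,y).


R(x,y) = sum over A in 2^E of x^(r(E)-r(A)) * y^(|A|-r(A)).
G has 4 vertices, 4 edges. r(E) = 3.
Enumerate all 2^4 = 16 subsets.
Count subsets with r(E)-r(A)=1 and |A|-r(A)=0: 6.

6


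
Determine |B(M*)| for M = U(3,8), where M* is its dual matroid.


The dual of U(r,n) is U(n-r, n) = U(5,8).
Bases of U(5,8) are all (5)-element subsets.
|B(M*)| = C(8,5) = 8! / (5! * 3!) = 56.

56


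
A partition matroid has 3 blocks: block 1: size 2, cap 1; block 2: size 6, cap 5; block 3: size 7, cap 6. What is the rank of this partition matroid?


Rank of a partition matroid = sum of min(|Si|, ci) for each block.
= min(2,1) + min(6,5) + min(7,6)
= 1 + 5 + 6
= 12.

12


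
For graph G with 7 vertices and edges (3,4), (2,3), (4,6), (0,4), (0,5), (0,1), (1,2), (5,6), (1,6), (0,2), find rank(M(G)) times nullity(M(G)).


r(M) = |V| - c = 7 - 1 = 6.
nullity = |E| - r(M) = 10 - 6 = 4.
Product = 6 * 4 = 24.

24


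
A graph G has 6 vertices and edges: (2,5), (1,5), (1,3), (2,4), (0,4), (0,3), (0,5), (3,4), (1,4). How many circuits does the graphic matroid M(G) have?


A circuit in a graphic matroid = edge set of a simple cycle.
G has 6 vertices and 9 edges.
Enumerating all minimal edge subsets forming cycles...
Total circuits found: 13.

13


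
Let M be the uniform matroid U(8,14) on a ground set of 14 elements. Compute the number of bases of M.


Bases of U(8,14) are all 8-element subsets of the 14-element ground set.
Number of bases = C(14,8).
C(14,8) = 14! / (8! * 6!) = 3003.

3003


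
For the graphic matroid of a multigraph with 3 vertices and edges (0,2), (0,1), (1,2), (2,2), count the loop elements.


In a graphic matroid, a loop is a self-loop edge (u,u) with rank 0.
Examining all 4 edges for self-loops...
Self-loops found: (2,2)
Number of loops = 1.

1


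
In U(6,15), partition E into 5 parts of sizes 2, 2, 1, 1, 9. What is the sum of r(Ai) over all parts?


r(Ai) = min(|Ai|, 6) for each part.
Sum = min(2,6) + min(2,6) + min(1,6) + min(1,6) + min(9,6)
    = 2 + 2 + 1 + 1 + 6
    = 12.

12


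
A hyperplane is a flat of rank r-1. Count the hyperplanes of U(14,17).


Hyperplanes of U(14,17) are flats of rank 13.
In a uniform matroid, these are exactly the (13)-element subsets.
Count = (17 choose 13) = 2380.

2380


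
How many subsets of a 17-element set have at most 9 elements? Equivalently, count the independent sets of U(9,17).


Independent sets of U(9,17) are all subsets of size <= 9.
Count = (17 choose 0) + (17 choose 1) + (17 choose 2) + (17 choose 3) + (17 choose 4) + (17 choose 5) + (17 choose 6) + (17 choose 7) + (17 choose 8) + (17 choose 9)
     = 1 + 17 + 136 + 680 + 2380 + 6188 + 12376 + 19448 + 24310 + 24310
     = 89846.

89846


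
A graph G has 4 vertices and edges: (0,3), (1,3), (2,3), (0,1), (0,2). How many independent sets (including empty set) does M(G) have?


An independent set in a graphic matroid is an acyclic edge subset.
G has 4 vertices and 5 edges.
Enumerate all 2^5 = 32 subsets, checking for acyclicity.
Total independent sets = 24.

24


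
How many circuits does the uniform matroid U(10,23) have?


In U(10,23), circuits are the (11)-element subsets.
Any set of 11 elements is dependent, and removing any one element gives
an independent set of size 10, so it is a minimal dependent set.
Number of circuits = C(23,11) = 1352078.

1352078


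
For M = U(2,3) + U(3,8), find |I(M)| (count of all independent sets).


For a direct sum, |I(M1+M2)| = |I(M1)| * |I(M2)|.
|I(U(2,3))| = sum C(3,k) for k=0..2 = 7.
|I(U(3,8))| = sum C(8,k) for k=0..3 = 93.
Total = 7 * 93 = 651.

651


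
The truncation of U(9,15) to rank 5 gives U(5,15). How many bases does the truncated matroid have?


Truncating U(9,15) to rank 5 gives U(5,15).
Bases of U(5,15) are all 5-element subsets of 15 elements.
Number of bases = C(15,5) = 15! / (5! * 10!) = 3003.

3003


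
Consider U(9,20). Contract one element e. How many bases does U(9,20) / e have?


Contracting e from U(9,20) gives U(8,19).
Bases of U(8,19) = C(19,8) = 19! / (8! * 11!) = 75582.

75582


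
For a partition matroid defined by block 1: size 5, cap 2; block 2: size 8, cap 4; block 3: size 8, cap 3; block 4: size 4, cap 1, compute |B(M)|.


A basis picks exactly ci elements from block i.
Number of bases = product of C(|Si|, ci).
= C(5,2) * C(8,4) * C(8,3) * C(4,1)
= 10 * 70 * 56 * 4
= 156800.

156800


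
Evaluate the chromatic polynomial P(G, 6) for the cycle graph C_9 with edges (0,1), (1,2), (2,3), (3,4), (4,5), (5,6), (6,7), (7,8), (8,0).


P(C_9, k) = (k-1)^9 + (-1)^9*(k-1).
P(6) = (5)^9 - 5
= 1953125 - 5 = 1953120.

1953120


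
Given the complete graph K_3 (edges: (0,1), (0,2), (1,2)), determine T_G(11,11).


T(K_3; x,y) = x^2 + x + y.
T(11,11) = 121 + 11 + 11 = 143.

143


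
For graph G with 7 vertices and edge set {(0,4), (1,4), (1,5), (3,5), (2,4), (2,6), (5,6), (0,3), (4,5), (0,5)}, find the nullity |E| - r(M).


Cycle rank (nullity) = |E| - r(M) = |E| - (|V| - c).
|E| = 10, |V| = 7, c = 1.
Nullity = 10 - (7 - 1) = 10 - 6 = 4.

4


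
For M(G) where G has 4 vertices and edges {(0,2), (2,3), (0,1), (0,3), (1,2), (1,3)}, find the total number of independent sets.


An independent set in a graphic matroid is an acyclic edge subset.
G has 4 vertices and 6 edges.
Enumerate all 2^6 = 64 subsets, checking for acyclicity.
Total independent sets = 38.

38


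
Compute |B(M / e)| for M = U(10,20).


Contracting e from U(10,20) gives U(9,19).
Bases of U(9,19) = C(19,9) = 19! / (9! * 10!) = 92378.

92378


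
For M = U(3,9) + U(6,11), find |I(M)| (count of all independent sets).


For a direct sum, |I(M1+M2)| = |I(M1)| * |I(M2)|.
|I(U(3,9))| = sum C(9,k) for k=0..3 = 130.
|I(U(6,11))| = sum C(11,k) for k=0..6 = 1486.
Total = 130 * 1486 = 193180.

193180


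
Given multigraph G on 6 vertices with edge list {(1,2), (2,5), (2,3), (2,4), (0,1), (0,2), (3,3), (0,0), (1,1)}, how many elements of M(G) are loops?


In a graphic matroid, a loop is a self-loop edge (u,u) with rank 0.
Examining all 9 edges for self-loops...
Self-loops found: (3,3), (0,0), (1,1)
Number of loops = 3.

3


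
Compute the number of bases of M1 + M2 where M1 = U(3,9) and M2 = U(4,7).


Bases of a direct sum M1 + M2: |B| = |B(M1)| * |B(M2)|.
|B(U(3,9))| = C(9,3) = 84.
|B(U(4,7))| = C(7,4) = 35.
Total bases = 84 * 35 = 2940.

2940


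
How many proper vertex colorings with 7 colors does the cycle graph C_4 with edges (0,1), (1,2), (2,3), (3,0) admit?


P(C_4, k) = (k-1)^4 + (-1)^4*(k-1).
P(7) = (6)^4 + 6
= 1296 + 6 = 1302.

1302


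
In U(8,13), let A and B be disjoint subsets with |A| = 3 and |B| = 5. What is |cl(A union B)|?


|A union B| = 3 + 5 = 8 (disjoint).
In U(8,13), cl(S) = S if |S| < 8, else cl(S) = E.
Since 8 >= 8, cl(A union B) = E.
|cl(A union B)| = 13.

13


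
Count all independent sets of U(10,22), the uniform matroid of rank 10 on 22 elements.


Independent sets of U(10,22) are all subsets of size <= 10.
Count = C(22,0) + C(22,1) + C(22,2) + C(22,3) + C(22,4) + C(22,5) + C(22,6) + C(22,7) + C(22,8) + C(22,9) + C(22,10)
     = 1 + 22 + 231 + 1540 + 7315 + 26334 + 74613 + 170544 + 319770 + 497420 + 646646
     = 1744436.

1744436


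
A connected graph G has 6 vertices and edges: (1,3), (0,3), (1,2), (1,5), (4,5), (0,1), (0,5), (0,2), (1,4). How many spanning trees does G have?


By Kirchhoff's matrix tree theorem, the number of spanning trees equals
the determinant of any cofactor of the Laplacian matrix L.
G has 6 vertices and 9 edges.
Computing the (5 x 5) cofactor determinant gives 52.

52


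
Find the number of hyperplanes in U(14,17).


Hyperplanes of U(14,17) are flats of rank 13.
In a uniform matroid, these are exactly the (13)-element subsets.
Count = C(17,13) = 2380.

2380


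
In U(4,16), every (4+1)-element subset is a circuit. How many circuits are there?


In U(4,16), circuits are the (5)-element subsets.
Any set of 5 elements is dependent, and removing any one element gives
an independent set of size 4, so it is a minimal dependent set.
Number of circuits = C(16,5) = 16! / (5! * 11!) = 4368.

4368


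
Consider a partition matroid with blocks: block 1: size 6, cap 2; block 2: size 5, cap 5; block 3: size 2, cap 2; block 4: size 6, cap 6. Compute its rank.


Rank of a partition matroid = sum of min(|Si|, ci) for each block.
= min(6,2) + min(5,5) + min(2,2) + min(6,6)
= 2 + 5 + 2 + 6
= 15.

15


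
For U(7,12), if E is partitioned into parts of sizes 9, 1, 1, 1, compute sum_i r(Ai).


r(Ai) = min(|Ai|, 7) for each part.
Sum = min(9,7) + min(1,7) + min(1,7) + min(1,7)
    = 7 + 1 + 1 + 1
    = 10.

10


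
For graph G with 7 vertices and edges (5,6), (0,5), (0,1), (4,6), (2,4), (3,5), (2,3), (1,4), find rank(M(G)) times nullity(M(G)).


r(M) = |V| - c = 7 - 1 = 6.
nullity = |E| - r(M) = 8 - 6 = 2.
Product = 6 * 2 = 12.

12


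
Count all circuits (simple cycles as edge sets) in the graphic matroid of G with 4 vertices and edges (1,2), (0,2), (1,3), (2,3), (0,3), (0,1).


A circuit in a graphic matroid = edge set of a simple cycle.
G has 4 vertices and 6 edges.
Enumerating all minimal edge subsets forming cycles...
Total circuits found: 7.

7


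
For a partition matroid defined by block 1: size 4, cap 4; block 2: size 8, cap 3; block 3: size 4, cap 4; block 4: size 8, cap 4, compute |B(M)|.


A basis picks exactly ci elements from block i.
Number of bases = product of C(|Si|, ci).
= C(4,4) * C(8,3) * C(4,4) * C(8,4)
= 1 * 56 * 1 * 70
= 3920.

3920


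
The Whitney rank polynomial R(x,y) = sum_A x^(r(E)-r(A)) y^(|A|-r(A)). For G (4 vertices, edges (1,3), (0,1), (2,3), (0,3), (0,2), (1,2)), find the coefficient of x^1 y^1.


R(x,y) = sum over A in 2^E of x^(r(E)-r(A)) * y^(|A|-r(A)).
G has 4 vertices, 6 edges. r(E) = 3.
Enumerate all 2^6 = 64 subsets.
Count subsets with r(E)-r(A)=1 and |A|-r(A)=1: 4.

4


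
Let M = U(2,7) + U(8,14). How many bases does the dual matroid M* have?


(M1+M2)* = M1* + M2*.
M1* = U(5,7), bases: C(7,5) = 21.
M2* = U(6,14), bases: C(14,6) = 3003.
|B(M*)| = 21 * 3003 = 63063.

63063


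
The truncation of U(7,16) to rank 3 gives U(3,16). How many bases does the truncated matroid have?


Truncating U(7,16) to rank 3 gives U(3,16).
Bases of U(3,16) are all 3-element subsets of 16 elements.
Number of bases = (16 choose 3) = 560.

560


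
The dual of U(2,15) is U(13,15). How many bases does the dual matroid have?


The dual of U(r,n) is U(n-r, n) = U(13,15).
Bases of U(13,15) are all (13)-element subsets.
|B(M*)| = C(15,13) = 15! / (13! * 2!) = 105.

105


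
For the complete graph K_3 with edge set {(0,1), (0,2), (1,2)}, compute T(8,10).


T(K_3; x,y) = x^2 + x + y.
T(8,10) = 64 + 8 + 10 = 82.

82


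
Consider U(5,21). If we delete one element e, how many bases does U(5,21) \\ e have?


Deleting e from U(5,21) gives U(5,20) since n > r.
Bases of U(5,20) = C(20,5) = 20! / (5! * 15!) = 15504.

15504


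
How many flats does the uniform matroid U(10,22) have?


Flats of U(10,22): every subset of size < 10 is a flat, plus E itself.
Count = C(22,0) + C(22,1) + C(22,2) + C(22,3) + C(22,4) + C(22,5) + C(22,6) + C(22,7) + C(22,8) + C(22,9) + 1
     = 1 + 22 + 231 + 1540 + 7315 + 26334 + 74613 + 170544 + 319770 + 497420 + 1
     = 1097791.

1097791


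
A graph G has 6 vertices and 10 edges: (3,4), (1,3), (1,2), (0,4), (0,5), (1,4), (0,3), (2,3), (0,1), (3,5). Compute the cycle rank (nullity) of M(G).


Cycle rank (nullity) = |E| - r(M) = |E| - (|V| - c).
|E| = 10, |V| = 6, c = 1.
Nullity = 10 - (6 - 1) = 10 - 5 = 5.

5


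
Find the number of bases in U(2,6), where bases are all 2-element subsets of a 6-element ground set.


Bases of U(2,6) are all 2-element subsets of the 6-element ground set.
Number of bases = C(6,2).
C(6,2) = (6 * 5) / (1 * 2) = 15.

15


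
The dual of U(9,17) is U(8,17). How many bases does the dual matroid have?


The dual of U(r,n) is U(n-r, n) = U(8,17).
Bases of U(8,17) are all (8)-element subsets.
|B(M*)| = (17 choose 8) = 24310.

24310


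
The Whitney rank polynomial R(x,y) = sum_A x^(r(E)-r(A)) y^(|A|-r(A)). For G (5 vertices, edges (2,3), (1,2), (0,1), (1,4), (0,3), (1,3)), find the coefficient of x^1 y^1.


R(x,y) = sum over A in 2^E of x^(r(E)-r(A)) * y^(|A|-r(A)).
G has 5 vertices, 6 edges. r(E) = 4.
Enumerate all 2^6 = 64 subsets.
Count subsets with r(E)-r(A)=1 and |A|-r(A)=1: 7.

7


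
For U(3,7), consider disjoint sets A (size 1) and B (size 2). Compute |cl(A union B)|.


|A union B| = 1 + 2 = 3 (disjoint).
In U(3,7), cl(S) = S if |S| < 3, else cl(S) = E.
Since 3 >= 3, cl(A union B) = E.
|cl(A union B)| = 7.

7


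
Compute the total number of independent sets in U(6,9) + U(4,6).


For a direct sum, |I(M1+M2)| = |I(M1)| * |I(M2)|.
|I(U(6,9))| = sum C(9,k) for k=0..6 = 466.
|I(U(4,6))| = sum C(6,k) for k=0..4 = 57.
Total = 466 * 57 = 26562.

26562


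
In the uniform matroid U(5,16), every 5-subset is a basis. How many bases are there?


Bases of U(5,16) are all 5-element subsets of the 16-element ground set.
Number of bases = C(16,5).
C(16,5) = 16! / (5! * 11!) = 4368.

4368


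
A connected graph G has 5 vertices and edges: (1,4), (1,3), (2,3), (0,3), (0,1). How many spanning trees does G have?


By Kirchhoff's matrix tree theorem, the number of spanning trees equals
the determinant of any cofactor of the Laplacian matrix L.
G has 5 vertices and 5 edges.
Computing the (4 x 4) cofactor determinant gives 3.

3


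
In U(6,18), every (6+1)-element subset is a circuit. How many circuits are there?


In U(6,18), circuits are the (7)-element subsets.
Any set of 7 elements is dependent, and removing any one element gives
an independent set of size 6, so it is a minimal dependent set.
Number of circuits = C(18,7) = 18! / (7! * 11!) = 31824.

31824


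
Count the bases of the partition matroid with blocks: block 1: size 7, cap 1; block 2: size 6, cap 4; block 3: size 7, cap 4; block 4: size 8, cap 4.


A basis picks exactly ci elements from block i.
Number of bases = product of C(|Si|, ci).
= C(7,1) * C(6,4) * C(7,4) * C(8,4)
= 7 * 15 * 35 * 70
= 257250.

257250


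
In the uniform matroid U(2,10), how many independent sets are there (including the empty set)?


Independent sets of U(2,10) are all subsets of size <= 2.
Count = C(10,0) + C(10,1) + C(10,2)
     = 1 + 10 + 45
     = 56.

56


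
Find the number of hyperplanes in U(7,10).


Hyperplanes of U(7,10) are flats of rank 6.
In a uniform matroid, these are exactly the (6)-element subsets.
Count = (10 choose 6) = 210.

210


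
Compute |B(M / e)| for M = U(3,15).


Contracting e from U(3,15) gives U(2,14).
Bases of U(2,14) = C(14,2) = (14 * 13) / (1 * 2) = 91.

91


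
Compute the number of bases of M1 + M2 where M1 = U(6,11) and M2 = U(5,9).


Bases of a direct sum M1 + M2: |B| = |B(M1)| * |B(M2)|.
|B(U(6,11))| = C(11,6) = 462.
|B(U(5,9))| = C(9,5) = 126.
Total bases = 462 * 126 = 58212.

58212


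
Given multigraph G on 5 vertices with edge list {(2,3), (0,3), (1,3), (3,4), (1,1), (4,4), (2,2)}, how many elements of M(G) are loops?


In a graphic matroid, a loop is a self-loop edge (u,u) with rank 0.
Examining all 7 edges for self-loops...
Self-loops found: (1,1), (4,4), (2,2)
Number of loops = 3.

3


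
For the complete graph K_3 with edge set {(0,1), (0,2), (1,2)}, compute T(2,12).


T(K_3; x,y) = x^2 + x + y.
T(2,12) = 4 + 2 + 12 = 18.

18


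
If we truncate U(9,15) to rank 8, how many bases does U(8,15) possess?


Truncating U(9,15) to rank 8 gives U(8,15).
Bases of U(8,15) are all 8-element subsets of 15 elements.
Number of bases = C(15,8) = 15! / (8! * 7!) = 6435.

6435


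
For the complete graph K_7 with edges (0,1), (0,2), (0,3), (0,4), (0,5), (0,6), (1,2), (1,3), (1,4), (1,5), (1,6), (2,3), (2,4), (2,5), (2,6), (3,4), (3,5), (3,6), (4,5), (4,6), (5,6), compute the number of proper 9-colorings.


P(K_7, k) = k(k-1)(k-2)...(k-6).
P(9) = (9) * (8) * (7) * (6) * (5) * (4) * (3) = 181440.

181440


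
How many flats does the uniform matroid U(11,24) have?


Flats of U(11,24): every subset of size < 11 is a flat, plus E itself.
Count = (24 choose 0) + (24 choose 1) + (24 choose 2) + (24 choose 3) + (24 choose 4) + (24 choose 5) + (24 choose 6) + (24 choose 7) + (24 choose 8) + (24 choose 9) + (24 choose 10) + 1
     = 1 + 24 + 276 + 2024 + 10626 + 42504 + 134596 + 346104 + 735471 + 1307504 + 1961256 + 1
     = 4540387.

4540387


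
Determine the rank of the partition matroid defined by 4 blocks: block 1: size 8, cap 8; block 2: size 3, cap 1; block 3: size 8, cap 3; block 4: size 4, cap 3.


Rank of a partition matroid = sum of min(|Si|, ci) for each block.
= min(8,8) + min(3,1) + min(8,3) + min(4,3)
= 8 + 1 + 3 + 3
= 15.

15


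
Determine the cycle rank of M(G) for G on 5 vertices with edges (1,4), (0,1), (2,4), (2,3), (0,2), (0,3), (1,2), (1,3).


Cycle rank (nullity) = |E| - r(M) = |E| - (|V| - c).
|E| = 8, |V| = 5, c = 1.
Nullity = 8 - (5 - 1) = 8 - 4 = 4.

4


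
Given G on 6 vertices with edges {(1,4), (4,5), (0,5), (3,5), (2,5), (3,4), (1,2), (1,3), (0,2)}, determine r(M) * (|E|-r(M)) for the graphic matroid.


r(M) = |V| - c = 6 - 1 = 5.
nullity = |E| - r(M) = 9 - 5 = 4.
Product = 5 * 4 = 20.

20


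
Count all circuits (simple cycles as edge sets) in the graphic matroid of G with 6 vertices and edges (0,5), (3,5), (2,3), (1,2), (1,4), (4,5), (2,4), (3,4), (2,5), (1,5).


A circuit in a graphic matroid = edge set of a simple cycle.
G has 6 vertices and 10 edges.
Enumerating all minimal edge subsets forming cycles...
Total circuits found: 22.

22


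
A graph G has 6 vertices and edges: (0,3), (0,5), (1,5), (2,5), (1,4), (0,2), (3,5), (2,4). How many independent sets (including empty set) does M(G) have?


An independent set in a graphic matroid is an acyclic edge subset.
G has 6 vertices and 8 edges.
Enumerate all 2^8 = 256 subsets, checking for acyclicity.
Total independent sets = 178.

178
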